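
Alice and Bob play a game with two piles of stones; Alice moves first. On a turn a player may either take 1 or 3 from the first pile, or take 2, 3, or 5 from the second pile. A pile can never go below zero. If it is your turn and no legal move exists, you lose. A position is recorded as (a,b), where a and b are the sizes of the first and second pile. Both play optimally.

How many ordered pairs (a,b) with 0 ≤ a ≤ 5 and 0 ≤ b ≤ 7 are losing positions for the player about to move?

15

Compute win/loss labels from the base case upward. A position with no move is L. Any other position is W if it can reach an L in one move, else L.
Every move lowers a or b (never raises either), so fill the grid row by row in increasing a, and left to right within a row: each cell's successors are then already labelled.
      b=0  b=1  b=2  b=3  b=4  b=5  b=6  b=7
a=0:    L    L    W    W    W    W    W    L
a=1:    W    W    L    L    W    W    W    W
a=2:    L    L    W    W    W    W    W    L
a=3:    W    W    L    L    W    W    W    W
a=4:    L    L    W    W    W    W    W    L
a=5:    W    W    L    L    W    W    W    W
Cells with no legal move (terminal, hence L): (0,0), (0,1).
The remaining L cells, each justified by listing all of its moves:
(0,7): →(0,5)(W), (0,4)(W), (0,2)(W) — all W, so L
(1,2): →(0,2)(W), (1,0)(W) — all W, so L
(1,3): →(0,3)(W), (1,1)(W), (1,0)(W) — all W, so L
(2,0): →(1,0)(W) only, which is W, so L
(2,1): →(1,1)(W) only, which is W, so L
(2,7): →(1,7)(W), (2,5)(W), (2,4)(W), (2,2)(W) — all W, so L
(3,2): →(2,2)(W), (0,2)(W), (3,0)(W) — all W, so L
(3,3): →(2,3)(W), (0,3)(W), (3,1)(W), (3,0)(W) — all W, so L
(4,0): →(3,0)(W), (1,0)(W) — all W, so L
(4,1): →(3,1)(W), (1,1)(W) — all W, so L
(4,7): →(3,7)(W), (1,7)(W), (4,5)(W), (4,4)(W), (4,2)(W) — all W, so L
(5,2): →(4,2)(W), (2,2)(W), (5,0)(W) — all W, so L
(5,3): →(4,3)(W), (2,3)(W), (5,1)(W), (5,0)(W) — all W, so L
Every other cell has at least one move into one of the L cells above, so it is W.
L cells per row: a=0: 3, a=1: 2, a=2: 3, a=3: 2, a=4: 3, a=5: 2; total 15.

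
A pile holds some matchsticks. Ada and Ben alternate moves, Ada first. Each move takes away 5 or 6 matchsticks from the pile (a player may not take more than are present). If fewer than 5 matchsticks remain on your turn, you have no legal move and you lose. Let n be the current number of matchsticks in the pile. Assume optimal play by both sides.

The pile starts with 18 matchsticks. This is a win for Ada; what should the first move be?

Remove 5, leaving 13.

Positions with no move are L. A position that does have a move is losing for the player to move precisely when every available move leads to a winning position for the opponent. Fill in the labels:
n=0: no move → L
n=1: no move → L
n=2: no move → L
n=3: no move → L
n=4: no move → L
n=5: reaches L-position 0 → W
n=6: reaches L-position 1 → W
n=7: reaches L-position 2 → W
n=8: reaches L-position 3 → W
n=9: reaches L-position 4 → W
n=10: reaches L-position 4 → W
n=11: only reaches 6(W), 5(W), all W → L
n=12: only reaches 7(W), 6(W), all W → L
n=13: only reaches 8(W), 7(W), all W → L
n=14: only reaches 9(W), 8(W), all W → L
n=15: only reaches 10(W), 9(W), all W → L
n=16: reaches L-position 11 → W
n=17: reaches L-position 12 → W
n=18: reaches L-position 13 → W
From 18, the L positions reachable in one move are: 13, 12. Any move reaching one of these is winning.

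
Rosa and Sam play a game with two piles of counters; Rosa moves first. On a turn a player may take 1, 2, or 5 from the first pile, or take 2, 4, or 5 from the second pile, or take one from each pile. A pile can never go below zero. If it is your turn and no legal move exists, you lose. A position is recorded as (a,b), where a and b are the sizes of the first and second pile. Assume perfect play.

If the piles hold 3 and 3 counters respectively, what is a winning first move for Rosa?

Work bottom-up. With no move the player to move loses. Otherwise the position is W if at least one move leads to an L position for the opponent, and L if every move leads to a W.
No move ever increases a pile, so every position that can arise here has a ≤ 3 and b ≤ 3; it is enough to label the cells with 0 ≤ a ≤ 3 and 0 ≤ b ≤ 3.
Every move lowers a or b (never raises either), so fill the grid row by row in increasing a, and left to right within a row: each cell's successors are then already labelled.
      b=0  b=1  b=2  b=3
a=0:    L    L    W    W
a=1:    W    W    W    L
a=2:    W    W    L    W
a=3:    L    L    W    W
Cells with no legal move (terminal, hence L): (0,0), (0,1).
The remaining L cells, each justified by listing all of its moves:
(1,3): moves to (0,3)(W), (1,1)(W), (0,2)(W); every one is W ⇒ L
(2,2): moves to (1,2)(W), (0,2)(W), (2,0)(W), (1,1)(W); every one is W ⇒ L
(3,0): moves to (2,0)(W), (1,0)(W); every one is W ⇒ L
(3,1): moves to (2,1)(W), (1,1)(W), (2,0)(W); every one is W ⇒ L
Every other cell has at least one move into one of the L cells above, so it is W.
From (3,3), the L positions reachable in one move are: (1,3), (3,1), (2,2). Any move reaching one of these is winning.

Move to (1,3).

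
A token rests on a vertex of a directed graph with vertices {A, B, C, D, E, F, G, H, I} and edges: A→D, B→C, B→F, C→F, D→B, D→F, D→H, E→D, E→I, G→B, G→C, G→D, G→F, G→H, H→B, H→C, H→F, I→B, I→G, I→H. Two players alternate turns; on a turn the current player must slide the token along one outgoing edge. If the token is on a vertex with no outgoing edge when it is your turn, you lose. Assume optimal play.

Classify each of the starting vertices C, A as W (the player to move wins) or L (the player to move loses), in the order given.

Work bottom-up. With no move the player to move loses. Otherwise the position is W if at least one move leads to an L position for the opponent, and L if every move leads to a W.
Every edge goes from a vertex to one that appears earlier in the order F, C, B, H, D, G, I, E, A, so processing vertices in that order labels each vertex after all of its successors.
F: no outgoing edge → L
C: reaches L-position F → W
B: reaches L-position F → W
H: reaches L-position F → W
D: reaches L-position F → W
G: reaches L-position F → W
I: only reaches G(W), H(W), B(W), all W → L
E: reaches L-position I → W
A: only reaches D(W), which is W → L

C: W, A: L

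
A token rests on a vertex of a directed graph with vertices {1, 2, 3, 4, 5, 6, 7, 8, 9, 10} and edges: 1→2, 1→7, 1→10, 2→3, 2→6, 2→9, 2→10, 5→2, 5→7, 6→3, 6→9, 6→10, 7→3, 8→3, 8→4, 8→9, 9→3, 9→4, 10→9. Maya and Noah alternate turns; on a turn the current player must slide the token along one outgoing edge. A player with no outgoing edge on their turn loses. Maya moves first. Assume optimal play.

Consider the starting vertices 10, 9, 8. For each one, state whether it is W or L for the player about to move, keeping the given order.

Label each position W (a win for the player to move) or L (a loss). A position with no legal move is L; any other position is W exactly when some move reaches an L, and L when every move reaches a W.
Every edge goes from a vertex to one that appears earlier in the order 3, 4, 9, 8, 10, 6, 2, 7, 1, 5, so processing vertices in that order labels each vertex after all of its successors.
3: no outgoing edge → L
4: no outgoing edge → L
9: reaches L-position 4 → W
8: reaches L-position 4 → W
10: only reaches 9(W), which is W → L
6: reaches L-position 10 → W
2: reaches L-position 10 → W
7: reaches L-position 3 → W
1: reaches L-position 10 → W
5: only reaches 7(W), 2(W), all W → L

10: L, 9: W, 8: W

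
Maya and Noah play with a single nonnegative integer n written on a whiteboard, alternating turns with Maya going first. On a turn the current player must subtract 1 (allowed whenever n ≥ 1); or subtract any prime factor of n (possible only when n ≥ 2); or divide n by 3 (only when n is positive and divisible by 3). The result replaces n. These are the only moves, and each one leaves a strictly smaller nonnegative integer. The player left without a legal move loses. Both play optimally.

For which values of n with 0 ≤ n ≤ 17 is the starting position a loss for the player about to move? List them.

0, 4, 8, 14

Work bottom-up. With no move the player to move loses. Otherwise the position is W if at least one move leads to an L position for the opponent, and L if every move leads to a W.
n=0: no move → L
n=1: reaches L-position 0 → W
n=2: reaches L-position 0 → W
n=3: reaches L-position 0 → W
n=4: only reaches 2(W), 3(W), all W → L
n=5: reaches L-position 0 → W
n=6: reaches L-position 4 → W
n=7: reaches L-position 0 → W
n=8: only reaches 6(W), 7(W), all W → L
n=9: reaches L-position 8 → W
n=10: reaches L-position 8 → W
n=11: reaches L-position 0 → W
n=12: reaches L-position 4 → W
n=13: reaches L-position 0 → W
n=14: only reaches 7(W), 12(W), 13(W), all W → L
n=15: reaches L-position 14 → W
n=16: reaches L-position 14 → W
n=17: reaches L-position 0 → W
The losing starting values of n are exactly the entries labelled L in this table (4 of them).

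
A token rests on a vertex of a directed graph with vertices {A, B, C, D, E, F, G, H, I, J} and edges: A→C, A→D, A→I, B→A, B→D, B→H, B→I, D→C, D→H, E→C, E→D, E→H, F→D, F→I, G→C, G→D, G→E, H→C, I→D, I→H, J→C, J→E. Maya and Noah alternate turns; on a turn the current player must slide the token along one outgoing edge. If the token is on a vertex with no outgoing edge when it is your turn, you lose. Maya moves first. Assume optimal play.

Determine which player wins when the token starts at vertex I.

Noah wins.

Use the standard recursion: the mover loses at a terminal position; elsewhere, the mover wins exactly when some move hands the opponent an L position.
Every edge goes from a vertex to one that appears earlier in the order C, H, D, E, I, G, J, F, A, B, so processing vertices in that order labels each vertex after all of its successors.
C: no outgoing edge → L
H: can move to C, which is L ⇒ W
D: can move to C, which is L ⇒ W
E: can move to C, which is L ⇒ W
I: moves to D(W), H(W); every one is W ⇒ L
G: can move to C, which is L ⇒ W
J: can move to C, which is L ⇒ W
F: can move to I, which is L ⇒ W
A: can move to I, which is L ⇒ W
B: can move to I, which is L ⇒ W
The starting position I is L: whatever Maya does, the opponent receives a W position.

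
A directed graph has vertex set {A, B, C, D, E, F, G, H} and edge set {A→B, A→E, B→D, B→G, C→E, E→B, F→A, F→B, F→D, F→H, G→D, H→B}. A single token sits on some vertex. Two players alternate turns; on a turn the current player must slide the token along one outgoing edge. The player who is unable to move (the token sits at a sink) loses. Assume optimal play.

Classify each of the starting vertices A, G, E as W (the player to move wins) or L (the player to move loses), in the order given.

Use the standard recursion: the mover loses at a terminal position; elsewhere, the mover wins exactly when some move hands the opponent an L position.
Every edge goes from a vertex to one that appears earlier in the order D, G, B, E, C, H, A, F, so processing vertices in that order labels each vertex after all of its successors.
D: no outgoing edge → L
G: reaches L-position D → W
B: reaches L-position D → W
E: only reaches B(W), which is W → L
C: reaches L-position E → W
H: only reaches B(W), which is W → L
A: reaches L-position E → W
F: reaches L-position H → W

A: W, G: W, E: L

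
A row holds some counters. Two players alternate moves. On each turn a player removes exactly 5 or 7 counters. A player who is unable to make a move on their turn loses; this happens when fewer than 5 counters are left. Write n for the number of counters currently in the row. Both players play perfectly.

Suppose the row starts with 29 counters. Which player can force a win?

Build the W/L table. Terminal = L. A non-terminal position is W if it has a move to some L; otherwise it is L.
n=0: no move → L
n=1: no move → L
n=2: no move → L
n=3: no move → L
n=4: no move → L
n=5: reaches L-position 0 → W
n=6: reaches L-position 1 → W
n=7: reaches L-position 2 → W
n=8: reaches L-position 3 → W
n=9: reaches L-position 4 → W
n=10: reaches L-position 3 → W
n=11: reaches L-position 4 → W
n=12: only reaches 7(W), 5(W), all W → L
n=13: only reaches 8(W), 6(W), all W → L
n=14: only reaches 9(W), 7(W), all W → L
n=15: only reaches 10(W), 8(W), all W → L
n=16: only reaches 11(W), 9(W), all W → L
n=17: reaches L-position 12 → W
n=18: reaches L-position 13 → W
n=19: reaches L-position 14 → W
n=20: reaches L-position 15 → W
n=21: reaches L-position 16 → W
n=22: reaches L-position 15 → W
n=23: reaches L-position 16 → W
n=24: only reaches 19(W), 17(W), all W → L
n=25: only reaches 20(W), 18(W), all W → L
n=26: only reaches 21(W), 19(W), all W → L
n=27: only reaches 22(W), 20(W), all W → L
n=28: only reaches 23(W), 21(W), all W → L
n=29: reaches L-position 24 → W
The starting position 29 is W: the player to move should remove 5, leaving 24, handing over an L position.

The first player wins.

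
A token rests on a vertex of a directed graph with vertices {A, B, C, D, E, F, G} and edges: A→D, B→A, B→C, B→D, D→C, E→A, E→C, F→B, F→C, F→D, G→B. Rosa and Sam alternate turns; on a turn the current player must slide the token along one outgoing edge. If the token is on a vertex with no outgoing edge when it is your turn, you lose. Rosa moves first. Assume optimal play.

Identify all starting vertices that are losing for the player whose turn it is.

A, C, G

Positions with no move are L. A position that does have a move is losing for the player to move precisely when every available move leads to a winning position for the opponent. Fill in the labels:
Every edge goes from a vertex to one that appears earlier in the order C, D, A, B, G, E, F, so processing vertices in that order labels each vertex after all of its successors.
C: no outgoing edge → L
D: W (go to C, an L position)
A: L (sole option D(W) is W)
B: W (go to A, an L position)
G: L (sole option B(W) is W)
E: W (go to A, an L position)
F: W (go to C, an L position)
The losing starting vertices are exactly the entries labelled L in this table (3 of them).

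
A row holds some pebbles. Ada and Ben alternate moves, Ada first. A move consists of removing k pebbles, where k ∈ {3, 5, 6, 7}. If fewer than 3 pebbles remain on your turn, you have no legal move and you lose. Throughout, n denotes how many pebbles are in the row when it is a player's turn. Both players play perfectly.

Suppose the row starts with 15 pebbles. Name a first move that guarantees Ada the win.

Work bottom-up. With no move the player to move loses. Otherwise the position is W if at least one move leads to an L position for the opponent, and L if every move leads to a W.
n=0: no move → L
n=1: no move → L
n=2: no move → L
n=3: W (go to 0, an L position)
n=4: W (go to 1, an L position)
n=5: W (go to 2, an L position)
n=6: W (go to 1, an L position)
n=7: W (go to 2, an L position)
n=8: W (go to 2, an L position)
n=9: W (go to 2, an L position)
n=10: L (options 7(W), 5(W), 4(W), 3(W) are all W)
n=11: L (options 8(W), 6(W), 5(W), 4(W) are all W)
n=12: L (options 9(W), 7(W), 6(W), 5(W) are all W)
n=13: W (go to 10, an L position)
n=14: W (go to 11, an L position)
n=15: W (go to 12, an L position)
From 15, the L positions reachable in one move are: 12, 10. Any move reaching one of these is winning.

Remove 3, leaving 12.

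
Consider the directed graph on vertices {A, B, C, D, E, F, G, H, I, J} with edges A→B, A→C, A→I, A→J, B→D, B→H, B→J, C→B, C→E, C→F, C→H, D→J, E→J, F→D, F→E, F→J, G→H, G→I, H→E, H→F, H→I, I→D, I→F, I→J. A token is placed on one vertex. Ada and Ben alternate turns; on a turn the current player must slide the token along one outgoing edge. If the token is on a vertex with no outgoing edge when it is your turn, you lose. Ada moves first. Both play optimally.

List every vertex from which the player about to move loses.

H, J

Label each position W (a win for the player to move) or L (a loss). A position with no legal move is L; any other position is W exactly when some move reaches an L, and L when every move reaches a W.
Every edge goes from a vertex to one that appears earlier in the order J, D, E, F, I, H, B, G, C, A, so processing vertices in that order labels each vertex after all of its successors.
J: no outgoing edge → L
D: W (go to J, an L position)
E: W (go to J, an L position)
F: W (go to J, an L position)
I: W (go to J, an L position)
H: L (options I(W), F(W), E(W) are all W)
B: W (go to H, an L position)
G: W (go to H, an L position)
C: W (go to H, an L position)
A: W (go to J, an L position)
The losing starting vertices are exactly the entries labelled L in this table (2 of them).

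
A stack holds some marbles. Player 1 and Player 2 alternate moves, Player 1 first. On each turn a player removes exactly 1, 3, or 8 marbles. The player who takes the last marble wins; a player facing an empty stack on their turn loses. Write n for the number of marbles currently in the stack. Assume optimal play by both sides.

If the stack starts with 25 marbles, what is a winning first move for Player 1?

Positions with no move are L. A position that does have a move is losing for the player to move precisely when every available move leads to a winning position for the opponent. Fill in the labels:
n=0: no move → L
n=1: W (go to 0, an L position)
n=2: L (sole option 1(W) is W)
n=3: W (go to 2, an L position)
n=4: L (options 3(W), 1(W) are all W)
n=5: W (go to 4, an L position)
n=6: L (options 5(W), 3(W) are all W)
n=7: W (go to 6, an L position)
n=8: W (go to 0, an L position)
n=9: W (go to 6, an L position)
n=10: W (go to 2, an L position)
n=11: L (options 10(W), 8(W), 3(W) are all W)
n=12: W (go to 11, an L position)
n=13: L (options 12(W), 10(W), 5(W) are all W)
n=14: W (go to 13, an L position)
n=15: L (options 14(W), 12(W), 7(W) are all W)
n=16: W (go to 15, an L position)
n=17: L (options 16(W), 14(W), 9(W) are all W)
n=18: W (go to 17, an L position)
n=19: W (go to 11, an L position)
n=20: W (go to 17, an L position)
n=21: W (go to 13, an L position)
n=22: L (options 21(W), 19(W), 14(W) are all W)
n=23: W (go to 22, an L position)
n=24: L (options 23(W), 21(W), 16(W) are all W)
n=25: W (go to 24, an L position)
From 25, the L positions reachable in one move are: 24, 22, 17. Any move reaching one of these is winning.

Remove 1, leaving 24.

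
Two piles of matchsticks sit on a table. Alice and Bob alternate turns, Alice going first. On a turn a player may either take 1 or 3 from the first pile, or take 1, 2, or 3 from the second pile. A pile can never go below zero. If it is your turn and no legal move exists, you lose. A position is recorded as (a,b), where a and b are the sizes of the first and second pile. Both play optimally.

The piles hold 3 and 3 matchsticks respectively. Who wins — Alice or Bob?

Positions with no move are L. A position that does have a move is losing for the player to move precisely when every available move leads to a winning position for the opponent. Fill in the labels:
No move ever increases a pile, so every position that can arise here has a ≤ 3 and b ≤ 3; it is enough to label the cells with 0 ≤ a ≤ 3 and 0 ≤ b ≤ 3.
Every move lowers a or b (never raises either), so fill the grid row by row in increasing a, and left to right within a row: each cell's successors are then already labelled.
      b=0  b=1  b=2  b=3
a=0:    L    W    W    W
a=1:    W    L    W    W
a=2:    L    W    W    W
a=3:    W    L    W    W
Cells with no legal move (terminal, hence L): (0,0).
The remaining L cells, each justified by listing all of its moves:
(1,1): only reaches (0,1)(W), (1,0)(W), all W → L
(2,0): only reaches (1,0)(W), which is W → L
(3,1): only reaches (2,1)(W), (0,1)(W), (3,0)(W), all W → L
Every other cell has at least one move into one of the L cells above, so it is W.
The starting position (3,3) is W: Alice should move to (3,1), handing over an L position.

Alice wins.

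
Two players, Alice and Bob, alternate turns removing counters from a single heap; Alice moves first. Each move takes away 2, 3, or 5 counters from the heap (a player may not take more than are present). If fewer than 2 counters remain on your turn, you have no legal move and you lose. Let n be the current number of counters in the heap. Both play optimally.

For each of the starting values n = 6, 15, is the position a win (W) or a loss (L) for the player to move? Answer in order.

6: W, 15: L

Label each position W (a win for the player to move) or L (a loss). A position with no legal move is L; any other position is W exactly when some move reaches an L, and L when every move reaches a W.
n=0: no move → L
n=1: no move → L
n=2: →0(L), so W
n=3: →1(L), so W
n=4: →1(L), so W
n=5: →0(L), so W
n=6: →1(L), so W
n=7: →5(W), 4(W), 2(W) — all W, so L
n=8: →6(W), 5(W), 3(W) — all W, so L
n=9: →7(L), so W
n=10: →8(L), so W
n=11: →8(L), so W
n=12: →7(L), so W
n=13: →8(L), so W
n=14: →12(W), 11(W), 9(W) — all W, so L
n=15: →13(W), 12(W), 10(W) — all W, so L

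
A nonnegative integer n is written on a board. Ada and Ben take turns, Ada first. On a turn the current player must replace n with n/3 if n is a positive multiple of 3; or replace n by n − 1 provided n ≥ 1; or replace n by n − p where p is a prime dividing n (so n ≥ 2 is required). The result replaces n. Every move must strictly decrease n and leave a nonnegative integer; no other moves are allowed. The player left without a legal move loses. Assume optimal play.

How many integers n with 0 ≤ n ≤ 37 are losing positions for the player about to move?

10

Work bottom-up. With no move the player to move loses. Otherwise the position is W if at least one move leads to an L position for the opponent, and L if every move leads to a W.
n=0: no move → L
n=1: reaches L-position 0 → W
n=2: reaches L-position 0 → W
n=3: reaches L-position 0 → W
n=4: only reaches 2(W), 3(W), all W → L
n=5: reaches L-position 0 → W
n=6: reaches L-position 4 → W
n=7: reaches L-position 0 → W
n=8: only reaches 6(W), 7(W), all W → L
n=9: reaches L-position 8 → W
n=10: reaches L-position 8 → W
n=11: reaches L-position 0 → W
n=12: reaches L-position 4 → W
n=13: reaches L-position 0 → W
n=14: only reaches 7(W), 12(W), 13(W), all W → L
n=15: reaches L-position 14 → W
n=16: reaches L-position 14 → W
n=17: reaches L-position 0 → W
n=18: only reaches 6(W), 15(W), 16(W), 17(W), all W → L
n=19: reaches L-position 0 → W
n=20: reaches L-position 18 → W
n=21: reaches L-position 14 → W
n=22: only reaches 11(W), 20(W), 21(W), all W → L
n=23: reaches L-position 0 → W
n=24: reaches L-position 8 → W
n=25: only reaches 20(W), 24(W), all W → L
n=26: reaches L-position 25 → W
n=27: only reaches 9(W), 24(W), 26(W), all W → L
n=28: reaches L-position 27 → W
n=29: reaches L-position 0 → W
n=30: reaches L-position 25 → W
n=31: reaches L-position 0 → W
n=32: only reaches 30(W), 31(W), all W → L
n=33: reaches L-position 22 → W
n=34: reaches L-position 32 → W
n=35: only reaches 28(W), 30(W), 34(W), all W → L
n=36: reaches L-position 35 → W
n=37: reaches L-position 0 → W
L entries with 0 ≤ n ≤ 37: n = 0, 4, 8, 14, 18, 22, 25, 27, 32, 35; that makes 10.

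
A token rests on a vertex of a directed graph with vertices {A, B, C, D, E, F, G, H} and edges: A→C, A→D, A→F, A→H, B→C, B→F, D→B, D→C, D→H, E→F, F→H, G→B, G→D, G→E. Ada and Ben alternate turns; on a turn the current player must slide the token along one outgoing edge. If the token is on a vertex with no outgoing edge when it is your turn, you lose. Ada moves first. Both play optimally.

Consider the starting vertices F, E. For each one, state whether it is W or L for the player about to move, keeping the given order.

Build the W/L table. Terminal = L. A non-terminal position is W if it has a move to some L; otherwise it is L.
Every edge goes from a vertex to one that appears earlier in the order H, C, F, B, D, A, E, G, so processing vertices in that order labels each vertex after all of its successors.
H: no outgoing edge → L
C: no outgoing edge → L
F: can move to H, which is L ⇒ W
B: can move to C, which is L ⇒ W
D: can move to C, which is L ⇒ W
A: can move to C, which is L ⇒ W
E: the only move is to F(W), a W ⇒ L
G: can move to E, which is L ⇒ W

F: W, E: L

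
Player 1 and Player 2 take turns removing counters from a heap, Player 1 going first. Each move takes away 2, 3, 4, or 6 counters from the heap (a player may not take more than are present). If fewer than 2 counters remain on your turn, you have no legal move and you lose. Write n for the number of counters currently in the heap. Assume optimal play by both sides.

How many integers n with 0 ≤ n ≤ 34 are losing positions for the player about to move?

10

Positions with no move are L. A position that does have a move is losing for the player to move precisely when every available move leads to a winning position for the opponent. Fill in the labels:
n=0: no move → L
n=1: no move → L
n=2: reaches L-position 0 → W
n=3: reaches L-position 1 → W
n=4: reaches L-position 1 → W
n=5: reaches L-position 1 → W
n=6: reaches L-position 0 → W
n=7: reaches L-position 1 → W
n=8: only reaches 6(W), 5(W), 4(W), 2(W), all W → L
n=9: only reaches 7(W), 6(W), 5(W), 3(W), all W → L
n=10: reaches L-position 8 → W
n=11: reaches L-position 9 → W
n=12: reaches L-position 9 → W
n=13: reaches L-position 9 → W
n=14: reaches L-position 8 → W
n=15: reaches L-position 9 → W
n=16: only reaches 14(W), 13(W), 12(W), 10(W), all W → L
n=17: only reaches 15(W), 14(W), 13(W), 11(W), all W → L
n=18: reaches L-position 16 → W
n=19: reaches L-position 17 → W
n=20: reaches L-position 17 → W
n=21: reaches L-position 17 → W
n=22: reaches L-position 16 → W
n=23: reaches L-position 17 → W
n=24: only reaches 22(W), 21(W), 20(W), 18(W), all W → L
n=25: only reaches 23(W), 22(W), 21(W), 19(W), all W → L
n=26: reaches L-position 24 → W
n=27: reaches L-position 25 → W
n=28: reaches L-position 25 → W
n=29: reaches L-position 25 → W
n=30: reaches L-position 24 → W
n=31: reaches L-position 25 → W
n=32: only reaches 30(W), 29(W), 28(W), 26(W), all W → L
n=33: only reaches 31(W), 30(W), 29(W), 27(W), all W → L
n=34: reaches L-position 32 → W
L entries with 0 ≤ n ≤ 34: n = 0, 1, 8, 9, 16, 17, 24, 25, 32, 33; that makes 10.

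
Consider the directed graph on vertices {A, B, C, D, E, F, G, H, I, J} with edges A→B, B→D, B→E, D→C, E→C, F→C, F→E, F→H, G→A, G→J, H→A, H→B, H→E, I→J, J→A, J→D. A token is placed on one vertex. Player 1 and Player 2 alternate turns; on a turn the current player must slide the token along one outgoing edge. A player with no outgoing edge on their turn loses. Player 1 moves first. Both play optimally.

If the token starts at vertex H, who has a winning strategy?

Player 1 wins.

Work bottom-up. With no move the player to move loses. Otherwise the position is W if at least one move leads to an L position for the opponent, and L if every move leads to a W.
Every edge goes from a vertex to one that appears earlier in the order C, E, D, B, A, J, G, H, I, F, so processing vertices in that order labels each vertex after all of its successors.
C: no outgoing edge → L
E: W (go to C, an L position)
D: W (go to C, an L position)
B: L (options D(W), E(W) are all W)
A: W (go to B, an L position)
J: L (options A(W), D(W) are all W)
G: W (go to J, an L position)
H: W (go to B, an L position)
I: W (go to J, an L position)
F: W (go to C, an L position)
From H Player 1 can move to B, reaching an L position.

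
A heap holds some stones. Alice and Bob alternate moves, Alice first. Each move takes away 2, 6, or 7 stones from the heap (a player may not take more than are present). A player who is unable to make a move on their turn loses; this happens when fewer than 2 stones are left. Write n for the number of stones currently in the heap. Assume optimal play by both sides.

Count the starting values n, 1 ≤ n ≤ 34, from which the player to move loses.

Positions with no move are L. A position that does have a move is losing for the player to move precisely when every available move leads to a winning position for the opponent. Fill in the labels:
n=0: no move → L
n=1: no move → L
n=2: reaches L-position 0 → W
n=3: reaches L-position 1 → W
n=4: only reaches 2(W), which is W → L
n=5: only reaches 3(W), which is W → L
n=6: reaches L-position 4 → W
n=7: reaches L-position 5 → W
n=8: reaches L-position 1 → W
n=9: only reaches 7(W), 3(W), 2(W), all W → L
n=10: reaches L-position 4 → W
n=11: reaches L-position 9 → W
n=12: reaches L-position 5 → W
n=13: only reaches 11(W), 7(W), 6(W), all W → L
n=14: only reaches 12(W), 8(W), 7(W), all W → L
n=15: reaches L-position 13 → W
n=16: reaches L-position 14 → W
n=17: only reaches 15(W), 11(W), 10(W), all W → L
n=18: only reaches 16(W), 12(W), 11(W), all W → L
n=19: reaches L-position 17 → W
n=20: reaches L-position 18 → W
n=21: reaches L-position 14 → W
n=22: only reaches 20(W), 16(W), 15(W), all W → L
n=23: reaches L-position 17 → W
n=24: reaches L-position 22 → W
n=25: reaches L-position 18 → W
n=26: only reaches 24(W), 20(W), 19(W), all W → L
n=27: only reaches 25(W), 21(W), 20(W), all W → L
n=28: reaches L-position 26 → W
n=29: reaches L-position 27 → W
n=30: only reaches 28(W), 24(W), 23(W), all W → L
n=31: only reaches 29(W), 25(W), 24(W), all W → L
n=32: reaches L-position 30 → W
n=33: reaches L-position 31 → W
n=34: reaches L-position 27 → W
L entries with 1 ≤ n ≤ 34 (n=0 is outside the asked range and is not counted): n = 1, 4, 5, 9, 13, 14, 17, 18, 22, 26, 27, 30, 31; that makes 13.

13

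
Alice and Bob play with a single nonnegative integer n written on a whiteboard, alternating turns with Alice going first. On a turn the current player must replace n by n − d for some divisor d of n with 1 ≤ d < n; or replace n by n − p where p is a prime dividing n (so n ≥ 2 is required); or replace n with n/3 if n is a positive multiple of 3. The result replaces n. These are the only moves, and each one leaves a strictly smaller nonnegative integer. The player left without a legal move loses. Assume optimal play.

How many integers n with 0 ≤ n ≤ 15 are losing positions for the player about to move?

5

Label each position W (a win for the player to move) or L (a loss). A position with no legal move is L; any other position is W exactly when some move reaches an L, and L when every move reaches a W.
n=0: no move → L
n=1: no move → L
n=2: W (go to 0, an L position)
n=3: W (go to 0, an L position)
n=4: L (options 2(W), 3(W) are all W)
n=5: W (go to 0, an L position)
n=6: W (go to 4, an L position)
n=7: W (go to 0, an L position)
n=8: W (go to 4, an L position)
n=9: L (options 3(W), 6(W), 8(W) are all W)
n=10: W (go to 9, an L position)
n=11: W (go to 0, an L position)
n=12: W (go to 4, an L position)
n=13: W (go to 0, an L position)
n=14: L (options 7(W), 12(W), 13(W) are all W)
n=15: W (go to 14, an L position)
L entries with 0 ≤ n ≤ 15: n = 0, 1, 4, 9, 14; that makes 5.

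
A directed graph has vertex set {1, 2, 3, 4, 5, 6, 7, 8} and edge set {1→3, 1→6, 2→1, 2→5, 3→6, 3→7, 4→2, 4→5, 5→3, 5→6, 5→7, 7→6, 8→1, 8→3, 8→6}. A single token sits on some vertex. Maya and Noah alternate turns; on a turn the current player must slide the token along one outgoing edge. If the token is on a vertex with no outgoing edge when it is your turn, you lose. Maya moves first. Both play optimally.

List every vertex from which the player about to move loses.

2, 6

Positions with no move are L. A position that does have a move is losing for the player to move precisely when every available move leads to a winning position for the opponent. Fill in the labels:
Every edge goes from a vertex to one that appears earlier in the order 6, 7, 3, 1, 5, 2, 8, 4, so processing vertices in that order labels each vertex after all of its successors.
6: no outgoing edge → L
7: reaches L-position 6 → W
3: reaches L-position 6 → W
1: reaches L-position 6 → W
5: reaches L-position 6 → W
2: only reaches 5(W), 1(W), all W → L
8: reaches L-position 6 → W
4: reaches L-position 2 → W
The losing starting vertices are exactly the entries labelled L in this table (2 of them).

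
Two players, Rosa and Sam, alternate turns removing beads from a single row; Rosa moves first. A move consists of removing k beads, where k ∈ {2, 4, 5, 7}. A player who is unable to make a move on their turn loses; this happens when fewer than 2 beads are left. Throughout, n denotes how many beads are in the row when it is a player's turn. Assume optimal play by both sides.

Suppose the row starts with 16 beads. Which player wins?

Rosa wins.

Work bottom-up. With no move the player to move loses. Otherwise the position is W if at least one move leads to an L position for the opponent, and L if every move leads to a W.
n=0: no move → L
n=1: no move → L
n=2: →0(L), so W
n=3: →1(L), so W
n=4: →0(L), so W
n=5: →1(L), so W
n=6: →1(L), so W
n=7: →0(L), so W
n=8: →1(L), so W
n=9: →7(W), 5(W), 4(W), 2(W) — all W, so L
n=10: →8(W), 6(W), 5(W), 3(W) — all W, so L
n=11: →9(L), so W
n=12: →10(L), so W
n=13: →9(L), so W
n=14: →10(L), so W
n=15: →10(L), so W
n=16: →9(L), so W
From 16 Rosa can remove 7, leaving 9, reaching an L position.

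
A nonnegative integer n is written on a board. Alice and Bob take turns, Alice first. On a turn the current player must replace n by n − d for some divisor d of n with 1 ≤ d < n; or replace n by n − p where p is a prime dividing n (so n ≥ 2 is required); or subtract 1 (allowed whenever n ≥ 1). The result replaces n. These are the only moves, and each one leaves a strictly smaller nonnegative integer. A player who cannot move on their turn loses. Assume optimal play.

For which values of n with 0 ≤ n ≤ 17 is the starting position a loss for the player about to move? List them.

0, 4, 9, 14

Positions with no move are L. A position that does have a move is losing for the player to move precisely when every available move leads to a winning position for the opponent. Fill in the labels:
n=0: no move → L
n=1: →0(L), so W
n=2: →0(L), so W
n=3: →0(L), so W
n=4: →2(W), 3(W) — all W, so L
n=5: →0(L), so W
n=6: →4(L), so W
n=7: →0(L), so W
n=8: →4(L), so W
n=9: →6(W), 8(W) — all W, so L
n=10: →9(L), so W
n=11: →0(L), so W
n=12: →9(L), so W
n=13: →0(L), so W
n=14: →7(W), 12(W), 13(W) — all W, so L
n=15: →14(L), so W
n=16: →14(L), so W
n=17: →0(L), so W
The losing starting values of n are exactly the entries labelled L in this table (4 of them).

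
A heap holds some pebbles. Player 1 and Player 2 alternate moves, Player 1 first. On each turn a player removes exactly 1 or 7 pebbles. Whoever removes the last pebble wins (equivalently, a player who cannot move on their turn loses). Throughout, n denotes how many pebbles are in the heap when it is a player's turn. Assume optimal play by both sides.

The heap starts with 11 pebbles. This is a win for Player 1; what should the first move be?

Classify positions by backward induction: terminal positions (no move available) are L. From any other position, the mover wins iff some move reaches an L.
n=0: no move → L
n=1: can move to 0, which is L ⇒ W
n=2: the only move is to 1(W), a W ⇒ L
n=3: can move to 2, which is L ⇒ W
n=4: the only move is to 3(W), a W ⇒ L
n=5: can move to 4, which is L ⇒ W
n=6: the only move is to 5(W), a W ⇒ L
n=7: can move to 6, which is L ⇒ W
n=8: moves to 7(W), 1(W); every one is W ⇒ L
n=9: can move to 8, which is L ⇒ W
n=10: moves to 9(W), 3(W); every one is W ⇒ L
n=11: can move to 10, which is L ⇒ W
From 11, the L positions reachable in one move are: 10, 4. Any move reaching one of these is winning.

Remove 1, leaving 10.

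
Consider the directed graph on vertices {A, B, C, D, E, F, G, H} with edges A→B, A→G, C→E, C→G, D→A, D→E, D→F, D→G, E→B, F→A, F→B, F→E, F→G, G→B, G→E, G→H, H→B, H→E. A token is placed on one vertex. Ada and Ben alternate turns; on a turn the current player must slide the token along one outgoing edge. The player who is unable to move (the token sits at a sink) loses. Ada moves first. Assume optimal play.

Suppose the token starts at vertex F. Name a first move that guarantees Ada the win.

Move to B.

Label each position W (a win for the player to move) or L (a loss). A position with no legal move is L; any other position is W exactly when some move reaches an L, and L when every move reaches a W.
Every edge goes from a vertex to one that appears earlier in the order B, E, H, G, A, F, D, C, so processing vertices in that order labels each vertex after all of its successors.
B: no outgoing edge → L
E: W (go to B, an L position)
H: W (go to B, an L position)
G: W (go to B, an L position)
A: W (go to B, an L position)
F: W (go to B, an L position)
D: L (options F(W), A(W), G(W), E(W) are all W)
C: L (options G(W), E(W) are all W)
From F, the L positions reachable in one move are: B.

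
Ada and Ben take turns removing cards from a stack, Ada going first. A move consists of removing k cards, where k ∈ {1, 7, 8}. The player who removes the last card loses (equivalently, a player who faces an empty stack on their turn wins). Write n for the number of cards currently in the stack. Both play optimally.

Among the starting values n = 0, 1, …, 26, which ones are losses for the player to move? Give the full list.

1, 3, 5, 7, 16, 18, 20, 22

Classify positions by backward induction: terminal positions (no move available) are W. From any other position, the mover wins iff some move reaches an L.
n=0: no move; the opponent has just taken the last card and therefore loses → W
n=1: the only move is to 0(W), a W ⇒ L
n=2: can move to 1, which is L ⇒ W
n=3: the only move is to 2(W), a W ⇒ L
n=4: can move to 3, which is L ⇒ W
n=5: the only move is to 4(W), a W ⇒ L
n=6: can move to 5, which is L ⇒ W
n=7: moves to 6(W), 0(W); every one is W ⇒ L
n=8: can move to 7, which is L ⇒ W
n=9: can move to 1, which is L ⇒ W
n=10: can move to 3, which is L ⇒ W
n=11: can move to 3, which is L ⇒ W
n=12: can move to 5, which is L ⇒ W
n=13: can move to 5, which is L ⇒ W
n=14: can move to 7, which is L ⇒ W
n=15: can move to 7, which is L ⇒ W
n=16: moves to 15(W), 9(W), 8(W); every one is W ⇒ L
n=17: can move to 16, which is L ⇒ W
n=18: moves to 17(W), 11(W), 10(W); every one is W ⇒ L
n=19: can move to 18, which is L ⇒ W
n=20: moves to 19(W), 13(W), 12(W); every one is W ⇒ L
n=21: can move to 20, which is L ⇒ W
n=22: moves to 21(W), 15(W), 14(W); every one is W ⇒ L
n=23: can move to 22, which is L ⇒ W
n=24: can move to 16, which is L ⇒ W
n=25: can move to 18, which is L ⇒ W
n=26: can move to 18, which is L ⇒ W
Reading off the rows marked L gives the requested list; there are 8 such values of n.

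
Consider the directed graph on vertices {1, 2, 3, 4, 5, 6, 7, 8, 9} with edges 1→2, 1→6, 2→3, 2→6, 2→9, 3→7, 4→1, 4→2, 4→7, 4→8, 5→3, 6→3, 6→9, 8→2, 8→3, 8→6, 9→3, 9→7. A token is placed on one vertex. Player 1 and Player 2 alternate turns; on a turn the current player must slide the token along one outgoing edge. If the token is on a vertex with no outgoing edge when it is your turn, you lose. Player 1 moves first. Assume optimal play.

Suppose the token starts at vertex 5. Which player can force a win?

Work bottom-up. With no move the player to move loses. Otherwise the position is W if at least one move leads to an L position for the opponent, and L if every move leads to a W.
Every edge goes from a vertex to one that appears earlier in the order 7, 3, 9, 6, 2, 1, 8, 4, 5, so processing vertices in that order labels each vertex after all of its successors.
7: no outgoing edge → L
3: can move to 7, which is L ⇒ W
9: can move to 7, which is L ⇒ W
6: moves to 9(W), 3(W); every one is W ⇒ L
2: can move to 6, which is L ⇒ W
1: can move to 6, which is L ⇒ W
8: can move to 6, which is L ⇒ W
4: can move to 7, which is L ⇒ W
5: the only move is to 3(W), a W ⇒ L
Every move from 5 reaches a W position, so the mover loses.

Player 2 wins.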